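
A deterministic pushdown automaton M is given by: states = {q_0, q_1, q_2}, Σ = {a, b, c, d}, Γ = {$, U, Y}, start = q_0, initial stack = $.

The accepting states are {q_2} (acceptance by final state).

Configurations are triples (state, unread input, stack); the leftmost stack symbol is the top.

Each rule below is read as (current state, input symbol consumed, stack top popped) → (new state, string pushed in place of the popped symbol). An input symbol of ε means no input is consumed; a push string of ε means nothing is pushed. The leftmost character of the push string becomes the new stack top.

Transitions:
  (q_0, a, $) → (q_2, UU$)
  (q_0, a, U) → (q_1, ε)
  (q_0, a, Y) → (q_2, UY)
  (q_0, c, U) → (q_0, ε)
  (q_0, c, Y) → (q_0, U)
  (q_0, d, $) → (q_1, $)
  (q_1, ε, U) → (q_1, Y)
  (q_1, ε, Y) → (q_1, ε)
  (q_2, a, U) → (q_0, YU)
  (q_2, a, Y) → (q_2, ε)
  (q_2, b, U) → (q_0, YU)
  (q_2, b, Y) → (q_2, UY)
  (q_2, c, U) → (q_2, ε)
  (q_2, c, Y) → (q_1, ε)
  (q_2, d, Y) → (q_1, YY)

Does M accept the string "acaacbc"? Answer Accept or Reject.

(q_0, acaacbc, $)
  read a, top $: go to q_2, push UU$ → (q_2, caacbc, UU$)
  read c, top U: go to q_2, push ε → (q_2, aacbc, U$)
  read a, top U: go to q_0, push YU → (q_0, acbc, YU$)
  read a, top Y: go to q_2, push UY → (q_2, cbc, UYU$)
  read c, top U: go to q_2, push ε → (q_2, bc, YU$)
  read b, top Y: go to q_2, push UY → (q_2, c, UYU$)
  read c, top U: go to q_2, push ε → (q_2, ε, YU$)
All input consumed; state q_2 ∈ F.

Accept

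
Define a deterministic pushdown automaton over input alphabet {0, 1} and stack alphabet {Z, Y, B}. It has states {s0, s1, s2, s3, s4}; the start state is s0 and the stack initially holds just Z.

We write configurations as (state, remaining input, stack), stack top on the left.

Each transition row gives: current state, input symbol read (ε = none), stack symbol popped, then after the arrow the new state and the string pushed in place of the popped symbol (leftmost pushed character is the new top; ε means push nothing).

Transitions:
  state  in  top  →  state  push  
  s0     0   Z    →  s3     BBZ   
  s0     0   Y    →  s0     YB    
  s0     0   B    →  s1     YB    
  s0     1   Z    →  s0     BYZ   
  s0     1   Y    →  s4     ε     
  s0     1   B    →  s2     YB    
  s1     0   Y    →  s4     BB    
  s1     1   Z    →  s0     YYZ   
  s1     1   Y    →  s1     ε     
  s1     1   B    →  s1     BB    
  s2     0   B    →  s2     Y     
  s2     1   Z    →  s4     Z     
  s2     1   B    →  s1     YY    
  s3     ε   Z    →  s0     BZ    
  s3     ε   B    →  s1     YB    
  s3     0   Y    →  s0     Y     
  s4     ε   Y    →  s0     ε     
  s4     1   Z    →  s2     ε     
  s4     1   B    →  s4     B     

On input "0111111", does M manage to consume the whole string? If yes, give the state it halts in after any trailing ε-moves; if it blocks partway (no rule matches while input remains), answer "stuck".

s1

(s0, 0111111, Z)
  read 0, top Z: go to s3, push BBZ → (s3, 111111, BBZ)
  ε-move, top B: go to s1, push YB → (s1, 111111, YBBZ)
  read 1, top Y: go to s1, push ε → (s1, 11111, BBZ)
  read 1, top B: go to s1, push BB → (s1, 1111, BBBZ)
  read 1, top B: go to s1, push BB → (s1, 111, BBBBZ)
  read 1, top B: go to s1, push BB → (s1, 11, BBBBBZ)
  read 1, top B: go to s1, push BB → (s1, 1, BBBBBBZ)
  read 1, top B: go to s1, push BB → (s1, ε, BBBBBBBZ)
All input consumed; M is in state s1.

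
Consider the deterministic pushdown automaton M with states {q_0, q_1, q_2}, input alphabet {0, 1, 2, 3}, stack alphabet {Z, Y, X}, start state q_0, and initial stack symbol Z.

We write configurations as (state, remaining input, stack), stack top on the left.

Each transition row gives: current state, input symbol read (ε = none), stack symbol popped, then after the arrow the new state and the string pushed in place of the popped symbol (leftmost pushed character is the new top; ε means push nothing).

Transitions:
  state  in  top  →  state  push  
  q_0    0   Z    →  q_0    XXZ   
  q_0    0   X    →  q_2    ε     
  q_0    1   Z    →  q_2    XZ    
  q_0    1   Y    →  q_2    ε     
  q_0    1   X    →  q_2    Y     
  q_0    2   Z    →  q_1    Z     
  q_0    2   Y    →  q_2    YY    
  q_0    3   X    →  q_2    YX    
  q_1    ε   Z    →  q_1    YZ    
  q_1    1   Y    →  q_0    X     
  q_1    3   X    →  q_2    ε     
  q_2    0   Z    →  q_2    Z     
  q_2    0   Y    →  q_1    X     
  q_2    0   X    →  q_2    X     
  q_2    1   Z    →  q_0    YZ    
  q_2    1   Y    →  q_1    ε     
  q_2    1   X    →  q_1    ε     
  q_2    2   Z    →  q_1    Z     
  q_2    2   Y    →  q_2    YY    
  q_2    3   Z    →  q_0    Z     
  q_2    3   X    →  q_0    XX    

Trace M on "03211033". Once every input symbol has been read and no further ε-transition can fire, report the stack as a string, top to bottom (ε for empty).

YXXXZ

(q_0, 03211033, Z)
  read 0, top Z: go to q_0, push XXZ → (q_0, 3211033, XXZ)
  read 3, top X: go to q_2, push YX → (q_2, 211033, YXXZ)
  read 2, top Y: go to q_2, push YY → (q_2, 11033, YYXXZ)
  read 1, top Y: go to q_1, push ε → (q_1, 1033, YXXZ)
  read 1, top Y: go to q_0, push X → (q_0, 033, XXXZ)
  read 0, top X: go to q_2, push ε → (q_2, 33, XXZ)
  read 3, top X: go to q_0, push XX → (q_0, 3, XXXZ)
  read 3, top X: go to q_2, push YX → (q_2, ε, YXXXZ)
All input consumed in state q_2 with stack YXXXZ.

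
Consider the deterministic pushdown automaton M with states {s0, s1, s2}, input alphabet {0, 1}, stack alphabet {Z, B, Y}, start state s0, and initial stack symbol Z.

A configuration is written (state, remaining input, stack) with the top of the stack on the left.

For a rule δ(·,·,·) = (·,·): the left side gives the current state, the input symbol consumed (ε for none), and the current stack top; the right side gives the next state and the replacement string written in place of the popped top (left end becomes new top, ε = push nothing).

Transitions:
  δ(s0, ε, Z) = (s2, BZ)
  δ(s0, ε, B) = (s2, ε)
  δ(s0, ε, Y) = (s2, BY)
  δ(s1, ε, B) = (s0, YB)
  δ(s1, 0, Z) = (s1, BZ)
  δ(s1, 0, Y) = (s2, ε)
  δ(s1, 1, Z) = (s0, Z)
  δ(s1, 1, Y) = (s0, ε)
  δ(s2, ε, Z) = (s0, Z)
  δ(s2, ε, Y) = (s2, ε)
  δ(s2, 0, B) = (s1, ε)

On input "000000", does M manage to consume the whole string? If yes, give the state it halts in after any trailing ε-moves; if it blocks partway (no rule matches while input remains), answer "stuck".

s2

(s0, 000000, Z)
  ε-move, top Z: go to s2, push BZ → (s2, 000000, BZ)
  read 0, top B: go to s1, push ε → (s1, 00000, Z)
  read 0, top Z: go to s1, push BZ → (s1, 0000, BZ)
  ε-move, top B: go to s0, push YB → (s0, 0000, YBZ)
  ε-move, top Y: go to s2, push BY → (s2, 0000, BYBZ)
  read 0, top B: go to s1, push ε → (s1, 000, YBZ)
  read 0, top Y: go to s2, push ε → (s2, 00, BZ)
  read 0, top B: go to s1, push ε → (s1, 0, Z)
  read 0, top Z: go to s1, push BZ → (s1, ε, BZ)
  ε-move, top B: go to s0, push YB → (s0, ε, YBZ)
  ε-move, top Y: go to s2, push BY → (s2, ε, BYBZ)
All input consumed; M is in state s2.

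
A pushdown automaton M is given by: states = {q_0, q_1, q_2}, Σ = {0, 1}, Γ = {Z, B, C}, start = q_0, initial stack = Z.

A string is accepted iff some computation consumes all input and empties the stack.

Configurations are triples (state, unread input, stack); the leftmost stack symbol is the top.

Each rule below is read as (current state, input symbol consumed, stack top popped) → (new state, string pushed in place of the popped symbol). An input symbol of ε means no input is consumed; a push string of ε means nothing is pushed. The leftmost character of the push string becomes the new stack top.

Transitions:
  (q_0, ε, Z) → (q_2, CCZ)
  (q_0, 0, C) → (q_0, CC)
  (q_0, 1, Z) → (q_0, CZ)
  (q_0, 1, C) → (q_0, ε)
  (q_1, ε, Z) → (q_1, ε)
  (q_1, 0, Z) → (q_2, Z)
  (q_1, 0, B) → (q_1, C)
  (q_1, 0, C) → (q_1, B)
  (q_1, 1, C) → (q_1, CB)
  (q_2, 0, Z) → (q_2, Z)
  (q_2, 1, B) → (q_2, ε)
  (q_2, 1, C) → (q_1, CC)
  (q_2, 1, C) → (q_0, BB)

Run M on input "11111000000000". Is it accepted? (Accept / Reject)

Reject

No computation consumes all input and empties the stack.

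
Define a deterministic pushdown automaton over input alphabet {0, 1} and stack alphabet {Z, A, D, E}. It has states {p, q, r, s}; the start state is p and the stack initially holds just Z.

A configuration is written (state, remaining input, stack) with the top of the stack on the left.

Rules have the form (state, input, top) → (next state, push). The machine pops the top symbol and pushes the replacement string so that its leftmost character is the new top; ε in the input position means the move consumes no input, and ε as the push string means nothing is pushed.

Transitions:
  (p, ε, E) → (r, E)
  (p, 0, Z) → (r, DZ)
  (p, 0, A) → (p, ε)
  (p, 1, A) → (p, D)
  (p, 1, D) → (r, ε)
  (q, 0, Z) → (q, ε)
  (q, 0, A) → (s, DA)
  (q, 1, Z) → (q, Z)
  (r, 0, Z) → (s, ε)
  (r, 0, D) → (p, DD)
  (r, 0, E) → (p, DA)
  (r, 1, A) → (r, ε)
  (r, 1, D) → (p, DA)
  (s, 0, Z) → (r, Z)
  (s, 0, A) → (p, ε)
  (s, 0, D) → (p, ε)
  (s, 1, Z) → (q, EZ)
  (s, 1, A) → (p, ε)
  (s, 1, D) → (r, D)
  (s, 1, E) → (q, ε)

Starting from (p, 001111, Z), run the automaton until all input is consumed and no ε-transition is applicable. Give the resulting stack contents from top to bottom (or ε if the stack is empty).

Z

(p, 001111, Z) ⊢ (r, 01111, DZ) ⊢ (p, 1111, DDZ) ⊢ (r, 111, DZ) ⊢ (p, 11, DAZ) ⊢ (r, 1, AZ) ⊢ (r, ε, Z)
All input consumed in state r with stack Z.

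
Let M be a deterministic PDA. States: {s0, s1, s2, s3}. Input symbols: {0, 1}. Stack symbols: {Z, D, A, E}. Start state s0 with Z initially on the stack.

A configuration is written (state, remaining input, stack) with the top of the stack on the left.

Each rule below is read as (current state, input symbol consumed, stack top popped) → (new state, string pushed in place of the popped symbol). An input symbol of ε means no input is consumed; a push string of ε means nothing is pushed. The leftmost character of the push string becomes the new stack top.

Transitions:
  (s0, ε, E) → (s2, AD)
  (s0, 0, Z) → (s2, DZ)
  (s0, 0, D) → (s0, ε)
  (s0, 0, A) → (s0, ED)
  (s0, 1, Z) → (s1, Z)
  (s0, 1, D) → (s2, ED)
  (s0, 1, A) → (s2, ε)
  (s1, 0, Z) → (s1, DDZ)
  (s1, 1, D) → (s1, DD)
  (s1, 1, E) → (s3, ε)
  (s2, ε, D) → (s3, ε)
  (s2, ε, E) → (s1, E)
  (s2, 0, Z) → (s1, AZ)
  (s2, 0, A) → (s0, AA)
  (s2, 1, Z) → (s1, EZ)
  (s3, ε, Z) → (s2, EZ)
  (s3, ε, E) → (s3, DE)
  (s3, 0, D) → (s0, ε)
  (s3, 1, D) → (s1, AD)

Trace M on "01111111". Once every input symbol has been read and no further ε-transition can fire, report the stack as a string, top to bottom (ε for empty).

(s0, 01111111, Z) ⊢ (s2, 1111111, DZ) ⊢ (s3, 1111111, Z) ⊢ (s2, 1111111, EZ) ⊢ (s1, 1111111, EZ) ⊢ (s3, 111111, Z) ⊢ (s2, 111111, EZ) ⊢ (s1, 111111, EZ) ⊢ (s3, 11111, Z) ⊢ (s2, 11111, EZ) ⊢ (s1, 11111, EZ) ⊢ (s3, 1111, Z) ⊢ (s2, 1111, EZ) ⊢ (s1, 1111, EZ) ⊢ (s3, 111, Z) ⊢ (s2, 111, EZ) ⊢ (s1, 111, EZ) ⊢ (s3, 11, Z) ⊢ (s2, 11, EZ) ⊢ (s1, 11, EZ) ⊢ (s3, 1, Z) ⊢ (s2, 1, EZ) ⊢ (s1, 1, EZ) ⊢ (s3, ε, Z) ⊢ (s2, ε, EZ) ⊢ (s1, ε, EZ)
All input consumed in state s1 with stack EZ.

EZ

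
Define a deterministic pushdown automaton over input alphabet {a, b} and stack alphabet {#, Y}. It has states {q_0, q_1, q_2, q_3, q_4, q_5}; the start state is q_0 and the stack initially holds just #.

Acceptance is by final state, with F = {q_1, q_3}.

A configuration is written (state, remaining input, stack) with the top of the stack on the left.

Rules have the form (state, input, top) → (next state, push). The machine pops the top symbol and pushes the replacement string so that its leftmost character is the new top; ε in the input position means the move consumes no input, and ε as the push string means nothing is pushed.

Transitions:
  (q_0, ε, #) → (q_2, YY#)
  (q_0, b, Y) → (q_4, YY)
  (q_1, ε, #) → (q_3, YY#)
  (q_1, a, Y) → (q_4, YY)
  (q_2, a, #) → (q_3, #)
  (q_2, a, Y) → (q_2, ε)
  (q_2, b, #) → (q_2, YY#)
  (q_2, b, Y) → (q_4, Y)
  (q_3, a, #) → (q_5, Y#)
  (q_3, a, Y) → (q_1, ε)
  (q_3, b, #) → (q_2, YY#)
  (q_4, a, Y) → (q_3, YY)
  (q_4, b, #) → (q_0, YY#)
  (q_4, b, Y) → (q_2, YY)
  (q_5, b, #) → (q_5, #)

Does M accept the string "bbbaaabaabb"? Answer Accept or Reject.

Reject

(q_0, bbbaaabaabb, #) ⊢ (q_2, bbbaaabaabb, YY#) ⊢ (q_4, bbaaabaabb, YY#) ⊢ (q_2, baaabaabb, YYY#) ⊢ (q_4, aaabaabb, YYY#) ⊢ (q_3, aabaabb, YYYY#) ⊢ (q_1, abaabb, YYY#) ⊢ (q_4, baabb, YYYY#) ⊢ (q_2, aabb, YYYYY#) ⊢ (q_2, abb, YYYY#) ⊢ (q_2, bb, YYY#) ⊢ (q_4, b, YYY#) ⊢ (q_2, ε, YYYY#)
All input consumed; state q_2 ∉ F and no further ε-move applies.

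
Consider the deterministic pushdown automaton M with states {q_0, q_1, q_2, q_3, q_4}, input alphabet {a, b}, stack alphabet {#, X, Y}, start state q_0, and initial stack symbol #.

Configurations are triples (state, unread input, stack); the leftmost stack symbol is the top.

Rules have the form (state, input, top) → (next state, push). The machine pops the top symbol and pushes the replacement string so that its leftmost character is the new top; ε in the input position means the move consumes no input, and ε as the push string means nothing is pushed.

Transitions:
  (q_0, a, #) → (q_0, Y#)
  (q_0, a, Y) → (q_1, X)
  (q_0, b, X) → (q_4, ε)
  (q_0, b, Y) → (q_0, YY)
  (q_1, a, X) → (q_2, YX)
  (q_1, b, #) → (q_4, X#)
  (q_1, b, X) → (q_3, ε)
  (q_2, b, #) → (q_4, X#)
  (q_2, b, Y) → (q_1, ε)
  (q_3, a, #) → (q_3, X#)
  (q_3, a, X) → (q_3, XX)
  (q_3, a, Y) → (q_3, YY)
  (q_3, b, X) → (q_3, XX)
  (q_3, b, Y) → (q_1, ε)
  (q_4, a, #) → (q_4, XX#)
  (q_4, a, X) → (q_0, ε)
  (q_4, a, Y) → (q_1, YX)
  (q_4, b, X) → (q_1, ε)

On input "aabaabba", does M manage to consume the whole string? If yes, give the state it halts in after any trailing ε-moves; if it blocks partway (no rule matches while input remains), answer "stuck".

q_3

(q_0, aabaabba, #)
  read a, top #: go to q_0, push Y# → (q_0, abaabba, Y#)
  read a, top Y: go to q_1, push X → (q_1, baabba, X#)
  read b, top X: go to q_3, push ε → (q_3, aabba, #)
  read a, top #: go to q_3, push X# → (q_3, abba, X#)
  read a, top X: go to q_3, push XX → (q_3, bba, XX#)
  read b, top X: go to q_3, push XX → (q_3, ba, XXX#)
  read b, top X: go to q_3, push XX → (q_3, a, XXXX#)
  read a, top X: go to q_3, push XX → (q_3, ε, XXXXX#)
All input consumed; M is in state q_3.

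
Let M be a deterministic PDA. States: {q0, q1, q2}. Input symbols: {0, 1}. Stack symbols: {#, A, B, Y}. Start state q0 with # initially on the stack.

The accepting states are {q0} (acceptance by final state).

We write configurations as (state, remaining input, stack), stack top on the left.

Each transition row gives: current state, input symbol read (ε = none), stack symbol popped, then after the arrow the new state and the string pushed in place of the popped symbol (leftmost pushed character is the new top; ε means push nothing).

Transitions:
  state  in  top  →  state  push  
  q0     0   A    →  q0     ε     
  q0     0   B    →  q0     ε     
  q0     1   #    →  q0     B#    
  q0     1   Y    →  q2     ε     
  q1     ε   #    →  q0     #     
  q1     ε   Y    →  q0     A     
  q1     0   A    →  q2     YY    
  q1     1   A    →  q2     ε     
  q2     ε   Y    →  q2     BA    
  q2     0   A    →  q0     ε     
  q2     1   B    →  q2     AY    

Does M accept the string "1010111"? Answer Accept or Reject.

Reject

(q0, 1010111, #) ⊢ (q0, 010111, B#) ⊢ (q0, 10111, #) ⊢ (q0, 0111, B#) ⊢ (q0, 111, #) ⊢ (q0, 11, B#)
No transition applies at (q0, 11, B#); input not fully consumed.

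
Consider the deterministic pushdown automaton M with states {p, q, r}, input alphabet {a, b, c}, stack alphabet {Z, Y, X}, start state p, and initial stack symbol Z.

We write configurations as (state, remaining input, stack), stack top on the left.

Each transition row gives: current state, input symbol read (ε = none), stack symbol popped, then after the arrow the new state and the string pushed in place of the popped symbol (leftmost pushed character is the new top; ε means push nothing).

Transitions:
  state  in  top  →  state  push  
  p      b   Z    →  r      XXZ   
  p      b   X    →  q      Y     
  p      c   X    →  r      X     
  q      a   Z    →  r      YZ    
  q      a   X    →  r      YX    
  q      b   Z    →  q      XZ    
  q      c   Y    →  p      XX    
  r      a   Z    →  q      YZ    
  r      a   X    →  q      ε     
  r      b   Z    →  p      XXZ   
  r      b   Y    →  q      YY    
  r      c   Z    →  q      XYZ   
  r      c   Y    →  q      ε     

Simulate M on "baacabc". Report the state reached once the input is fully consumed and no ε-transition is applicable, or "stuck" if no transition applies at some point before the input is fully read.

(p, baacabc, Z)
  read b, top Z: go to r, push XXZ → (r, aacabc, XXZ)
  read a, top X: go to q, push ε → (q, acabc, XZ)
  read a, top X: go to r, push YX → (r, cabc, YXZ)
  read c, top Y: go to q, push ε → (q, abc, XZ)
  read a, top X: go to r, push YX → (r, bc, YXZ)
  read b, top Y: go to q, push YY → (q, c, YYXZ)
  read c, top Y: go to p, push XX → (p, ε, XXYXZ)
All input consumed; M is in state p.

p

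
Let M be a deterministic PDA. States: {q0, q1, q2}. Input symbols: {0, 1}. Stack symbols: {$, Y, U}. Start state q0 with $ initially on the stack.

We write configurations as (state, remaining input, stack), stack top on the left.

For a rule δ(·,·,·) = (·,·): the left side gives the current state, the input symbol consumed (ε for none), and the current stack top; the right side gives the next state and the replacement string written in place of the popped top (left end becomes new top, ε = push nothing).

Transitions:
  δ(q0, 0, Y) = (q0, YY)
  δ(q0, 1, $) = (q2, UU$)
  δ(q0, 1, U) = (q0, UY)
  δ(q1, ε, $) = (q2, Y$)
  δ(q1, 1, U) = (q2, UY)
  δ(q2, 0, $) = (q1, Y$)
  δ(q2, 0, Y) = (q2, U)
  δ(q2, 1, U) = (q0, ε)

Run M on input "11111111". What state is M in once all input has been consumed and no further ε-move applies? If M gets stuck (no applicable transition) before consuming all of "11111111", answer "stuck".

(q0, 11111111, $) ⊢ (q2, 1111111, UU$) ⊢ (q0, 111111, U$) ⊢ (q0, 11111, UY$) ⊢ (q0, 1111, UYY$) ⊢ (q0, 111, UYYY$) ⊢ (q0, 11, UYYYY$) ⊢ (q0, 1, UYYYYY$) ⊢ (q0, ε, UYYYYYY$)
All input consumed; M is in state q0.

q0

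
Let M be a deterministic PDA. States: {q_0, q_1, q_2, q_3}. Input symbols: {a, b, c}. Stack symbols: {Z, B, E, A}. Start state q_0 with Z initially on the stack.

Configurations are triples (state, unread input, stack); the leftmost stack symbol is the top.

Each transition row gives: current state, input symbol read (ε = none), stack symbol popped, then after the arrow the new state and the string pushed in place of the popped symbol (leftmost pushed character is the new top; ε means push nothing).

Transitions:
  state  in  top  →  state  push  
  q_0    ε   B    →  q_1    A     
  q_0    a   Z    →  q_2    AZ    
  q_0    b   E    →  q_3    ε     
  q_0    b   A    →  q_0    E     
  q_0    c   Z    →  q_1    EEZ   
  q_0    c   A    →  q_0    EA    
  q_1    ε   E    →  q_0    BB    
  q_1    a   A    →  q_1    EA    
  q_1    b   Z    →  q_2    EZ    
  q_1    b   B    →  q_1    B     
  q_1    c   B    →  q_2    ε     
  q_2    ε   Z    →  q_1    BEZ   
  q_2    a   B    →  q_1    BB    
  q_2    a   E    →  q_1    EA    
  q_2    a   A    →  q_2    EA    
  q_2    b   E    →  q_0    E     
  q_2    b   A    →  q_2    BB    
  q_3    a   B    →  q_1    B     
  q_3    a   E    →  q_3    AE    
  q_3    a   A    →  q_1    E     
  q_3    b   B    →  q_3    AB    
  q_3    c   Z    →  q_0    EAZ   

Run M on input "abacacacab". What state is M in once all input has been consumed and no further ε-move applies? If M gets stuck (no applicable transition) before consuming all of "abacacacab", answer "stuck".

q_1

(q_0, abacacacab, Z) ⊢ (q_2, bacacacab, AZ) ⊢ (q_2, acacacab, BBZ) ⊢ (q_1, cacacab, BBBZ) ⊢ (q_2, acacab, BBZ) ⊢ (q_1, cacab, BBBZ) ⊢ (q_2, acab, BBZ) ⊢ (q_1, cab, BBBZ) ⊢ (q_2, ab, BBZ) ⊢ (q_1, b, BBBZ) ⊢ (q_1, ε, BBBZ)
All input consumed; M is in state q_1.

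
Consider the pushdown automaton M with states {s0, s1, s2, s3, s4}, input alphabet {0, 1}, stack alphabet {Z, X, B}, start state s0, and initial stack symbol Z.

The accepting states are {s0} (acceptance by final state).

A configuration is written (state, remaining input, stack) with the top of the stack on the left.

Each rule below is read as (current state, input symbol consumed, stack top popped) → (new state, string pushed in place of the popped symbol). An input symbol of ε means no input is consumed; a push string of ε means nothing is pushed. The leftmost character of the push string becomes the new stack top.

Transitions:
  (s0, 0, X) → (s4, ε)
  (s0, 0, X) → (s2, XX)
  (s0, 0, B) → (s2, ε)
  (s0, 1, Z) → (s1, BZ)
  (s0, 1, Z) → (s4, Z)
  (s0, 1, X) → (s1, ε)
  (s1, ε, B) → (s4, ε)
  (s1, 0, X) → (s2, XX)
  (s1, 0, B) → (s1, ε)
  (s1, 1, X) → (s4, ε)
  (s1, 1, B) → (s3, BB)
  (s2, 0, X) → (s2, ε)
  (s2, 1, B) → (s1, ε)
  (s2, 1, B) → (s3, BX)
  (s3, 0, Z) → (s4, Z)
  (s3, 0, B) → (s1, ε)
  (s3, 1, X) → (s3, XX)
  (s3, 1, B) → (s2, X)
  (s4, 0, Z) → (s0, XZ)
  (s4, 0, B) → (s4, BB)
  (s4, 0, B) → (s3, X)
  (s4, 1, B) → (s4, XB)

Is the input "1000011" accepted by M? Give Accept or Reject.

No computation consumes all input and reaches a final state.

Reject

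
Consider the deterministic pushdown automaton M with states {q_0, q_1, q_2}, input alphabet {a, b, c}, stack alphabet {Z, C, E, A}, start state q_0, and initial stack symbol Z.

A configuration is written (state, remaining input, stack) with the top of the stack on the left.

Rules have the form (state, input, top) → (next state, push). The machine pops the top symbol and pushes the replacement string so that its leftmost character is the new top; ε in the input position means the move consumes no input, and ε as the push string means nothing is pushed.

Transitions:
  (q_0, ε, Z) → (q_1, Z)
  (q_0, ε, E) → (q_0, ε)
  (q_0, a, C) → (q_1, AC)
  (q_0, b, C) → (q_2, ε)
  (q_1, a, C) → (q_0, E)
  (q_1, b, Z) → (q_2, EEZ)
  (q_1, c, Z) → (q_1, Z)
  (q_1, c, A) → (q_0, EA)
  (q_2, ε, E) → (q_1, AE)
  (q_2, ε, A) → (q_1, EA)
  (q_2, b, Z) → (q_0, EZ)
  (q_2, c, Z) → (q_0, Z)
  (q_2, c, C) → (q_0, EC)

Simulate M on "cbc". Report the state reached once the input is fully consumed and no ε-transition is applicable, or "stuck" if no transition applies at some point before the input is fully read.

q_0

(q_0, cbc, Z)
  ε-move, top Z: go to q_1, push Z → (q_1, cbc, Z)
  read c, top Z: go to q_1, push Z → (q_1, bc, Z)
  read b, top Z: go to q_2, push EEZ → (q_2, c, EEZ)
  ε-move, top E: go to q_1, push AE → (q_1, c, AEEZ)
  read c, top A: go to q_0, push EA → (q_0, ε, EAEEZ)
  ε-move, top E: go to q_0, push ε → (q_0, ε, AEEZ)
All input consumed; M is in state q_0.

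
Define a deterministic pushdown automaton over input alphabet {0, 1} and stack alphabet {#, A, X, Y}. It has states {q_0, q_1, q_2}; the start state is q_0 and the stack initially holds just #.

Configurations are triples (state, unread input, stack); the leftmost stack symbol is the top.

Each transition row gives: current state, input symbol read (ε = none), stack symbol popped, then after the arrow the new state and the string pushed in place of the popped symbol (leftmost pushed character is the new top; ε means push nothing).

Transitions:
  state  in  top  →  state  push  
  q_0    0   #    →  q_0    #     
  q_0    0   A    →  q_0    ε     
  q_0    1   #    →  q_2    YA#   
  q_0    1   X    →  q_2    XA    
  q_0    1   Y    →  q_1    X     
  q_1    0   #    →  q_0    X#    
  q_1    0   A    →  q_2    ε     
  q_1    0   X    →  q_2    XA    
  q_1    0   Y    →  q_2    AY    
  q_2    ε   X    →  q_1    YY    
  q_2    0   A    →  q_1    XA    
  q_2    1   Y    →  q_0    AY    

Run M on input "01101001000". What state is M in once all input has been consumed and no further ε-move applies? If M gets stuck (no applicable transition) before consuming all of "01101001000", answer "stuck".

(q_0, 01101001000, #)
  read 0, top #: go to q_0, push # → (q_0, 1101001000, #)
  read 1, top #: go to q_2, push YA# → (q_2, 101001000, YA#)
  read 1, top Y: go to q_0, push AY → (q_0, 01001000, AYA#)
  read 0, top A: go to q_0, push ε → (q_0, 1001000, YA#)
  read 1, top Y: go to q_1, push X → (q_1, 001000, XA#)
  read 0, top X: go to q_2, push XA → (q_2, 01000, XAA#)
  ε-move, top X: go to q_1, push YY → (q_1, 01000, YYAA#)
  read 0, top Y: go to q_2, push AY → (q_2, 1000, AYYAA#)
No transition for (q_2, 1, top A); M blocks with input 1000 remaining.

stuck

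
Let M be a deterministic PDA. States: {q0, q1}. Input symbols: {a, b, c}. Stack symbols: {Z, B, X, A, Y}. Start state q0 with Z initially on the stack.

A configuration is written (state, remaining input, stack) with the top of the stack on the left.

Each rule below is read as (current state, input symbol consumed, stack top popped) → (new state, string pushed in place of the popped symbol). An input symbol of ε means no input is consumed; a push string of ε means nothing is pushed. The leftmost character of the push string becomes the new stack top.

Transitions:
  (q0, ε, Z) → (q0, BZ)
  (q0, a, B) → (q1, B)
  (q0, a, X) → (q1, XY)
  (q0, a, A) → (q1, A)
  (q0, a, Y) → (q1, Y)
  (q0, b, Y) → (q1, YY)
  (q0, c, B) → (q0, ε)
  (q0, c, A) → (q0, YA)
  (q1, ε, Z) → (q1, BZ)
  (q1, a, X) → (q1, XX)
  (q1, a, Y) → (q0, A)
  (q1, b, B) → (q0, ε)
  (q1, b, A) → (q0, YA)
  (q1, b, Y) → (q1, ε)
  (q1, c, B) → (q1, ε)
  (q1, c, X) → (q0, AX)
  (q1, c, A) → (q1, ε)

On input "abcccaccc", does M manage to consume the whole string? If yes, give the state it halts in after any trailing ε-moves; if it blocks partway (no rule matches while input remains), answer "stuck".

(q0, abcccaccc, Z)
  ε-move, top Z: go to q0, push BZ → (q0, abcccaccc, BZ)
  read a, top B: go to q1, push B → (q1, bcccaccc, BZ)
  read b, top B: go to q0, push ε → (q0, cccaccc, Z)
  ε-move, top Z: go to q0, push BZ → (q0, cccaccc, BZ)
  read c, top B: go to q0, push ε → (q0, ccaccc, Z)
  ε-move, top Z: go to q0, push BZ → (q0, ccaccc, BZ)
  read c, top B: go to q0, push ε → (q0, caccc, Z)
  ε-move, top Z: go to q0, push BZ → (q0, caccc, BZ)
  read c, top B: go to q0, push ε → (q0, accc, Z)
  ε-move, top Z: go to q0, push BZ → (q0, accc, BZ)
  read a, top B: go to q1, push B → (q1, ccc, BZ)
  read c, top B: go to q1, push ε → (q1, cc, Z)
  ε-move, top Z: go to q1, push BZ → (q1, cc, BZ)
  read c, top B: go to q1, push ε → (q1, c, Z)
  ε-move, top Z: go to q1, push BZ → (q1, c, BZ)
  read c, top B: go to q1, push ε → (q1, ε, Z)
  ε-move, top Z: go to q1, push BZ → (q1, ε, BZ)
All input consumed; M is in state q1.

q1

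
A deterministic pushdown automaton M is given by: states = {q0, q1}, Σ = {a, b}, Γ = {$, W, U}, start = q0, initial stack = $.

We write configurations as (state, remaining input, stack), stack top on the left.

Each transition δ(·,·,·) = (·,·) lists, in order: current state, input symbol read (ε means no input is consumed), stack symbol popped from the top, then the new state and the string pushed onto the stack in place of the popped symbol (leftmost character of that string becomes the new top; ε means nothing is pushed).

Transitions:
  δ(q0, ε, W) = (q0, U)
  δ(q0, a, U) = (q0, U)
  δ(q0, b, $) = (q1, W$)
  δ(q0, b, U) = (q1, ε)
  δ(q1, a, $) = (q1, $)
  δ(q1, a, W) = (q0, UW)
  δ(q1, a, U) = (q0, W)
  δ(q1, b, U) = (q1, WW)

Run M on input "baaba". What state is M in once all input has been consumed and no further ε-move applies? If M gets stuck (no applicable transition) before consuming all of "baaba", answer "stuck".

(q0, baaba, $)
  read b, top $: go to q1, push W$ → (q1, aaba, W$)
  read a, top W: go to q0, push UW → (q0, aba, UW$)
  read a, top U: go to q0, push U → (q0, ba, UW$)
  read b, top U: go to q1, push ε → (q1, a, W$)
  read a, top W: go to q0, push UW → (q0, ε, UW$)
All input consumed; M is in state q0.

q0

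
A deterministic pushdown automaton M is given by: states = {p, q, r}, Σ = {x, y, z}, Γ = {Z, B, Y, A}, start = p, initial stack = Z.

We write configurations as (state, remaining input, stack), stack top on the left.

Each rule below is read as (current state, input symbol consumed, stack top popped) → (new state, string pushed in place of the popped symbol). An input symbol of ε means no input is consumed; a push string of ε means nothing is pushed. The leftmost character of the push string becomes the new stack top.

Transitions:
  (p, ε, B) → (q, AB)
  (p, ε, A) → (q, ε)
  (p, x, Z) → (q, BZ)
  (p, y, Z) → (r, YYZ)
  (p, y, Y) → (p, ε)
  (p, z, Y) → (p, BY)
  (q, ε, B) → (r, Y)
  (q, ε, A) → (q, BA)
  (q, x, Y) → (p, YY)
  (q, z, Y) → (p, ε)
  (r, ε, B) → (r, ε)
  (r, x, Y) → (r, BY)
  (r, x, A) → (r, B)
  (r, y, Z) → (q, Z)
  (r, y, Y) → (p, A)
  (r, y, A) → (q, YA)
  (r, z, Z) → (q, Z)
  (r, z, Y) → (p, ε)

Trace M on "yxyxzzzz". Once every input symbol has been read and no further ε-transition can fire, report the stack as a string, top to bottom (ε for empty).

(p, yxyxzzzz, Z)
  read y, top Z: go to r, push YYZ → (r, xyxzzzz, YYZ)
  read x, top Y: go to r, push BY → (r, yxzzzz, BYYZ)
  ε-move, top B: go to r, push ε → (r, yxzzzz, YYZ)
  read y, top Y: go to p, push A → (p, xzzzz, AYZ)
  ε-move, top A: go to q, push ε → (q, xzzzz, YZ)
  read x, top Y: go to p, push YY → (p, zzzz, YYZ)
  read z, top Y: go to p, push BY → (p, zzz, BYYZ)
  ε-move, top B: go to q, push AB → (q, zzz, ABYYZ)
  ε-move, top A: go to q, push BA → (q, zzz, BABYYZ)
  ε-move, top B: go to r, push Y → (r, zzz, YABYYZ)
  read z, top Y: go to p, push ε → (p, zz, ABYYZ)
  ε-move, top A: go to q, push ε → (q, zz, BYYZ)
  ε-move, top B: go to r, push Y → (r, zz, YYYZ)
  read z, top Y: go to p, push ε → (p, z, YYZ)
  read z, top Y: go to p, push BY → (p, ε, BYYZ)
  ε-move, top B: go to q, push AB → (q, ε, ABYYZ)
  ε-move, top A: go to q, push BA → (q, ε, BABYYZ)
  ε-move, top B: go to r, push Y → (r, ε, YABYYZ)
All input consumed in state r with stack YABYYZ.

YABYYZ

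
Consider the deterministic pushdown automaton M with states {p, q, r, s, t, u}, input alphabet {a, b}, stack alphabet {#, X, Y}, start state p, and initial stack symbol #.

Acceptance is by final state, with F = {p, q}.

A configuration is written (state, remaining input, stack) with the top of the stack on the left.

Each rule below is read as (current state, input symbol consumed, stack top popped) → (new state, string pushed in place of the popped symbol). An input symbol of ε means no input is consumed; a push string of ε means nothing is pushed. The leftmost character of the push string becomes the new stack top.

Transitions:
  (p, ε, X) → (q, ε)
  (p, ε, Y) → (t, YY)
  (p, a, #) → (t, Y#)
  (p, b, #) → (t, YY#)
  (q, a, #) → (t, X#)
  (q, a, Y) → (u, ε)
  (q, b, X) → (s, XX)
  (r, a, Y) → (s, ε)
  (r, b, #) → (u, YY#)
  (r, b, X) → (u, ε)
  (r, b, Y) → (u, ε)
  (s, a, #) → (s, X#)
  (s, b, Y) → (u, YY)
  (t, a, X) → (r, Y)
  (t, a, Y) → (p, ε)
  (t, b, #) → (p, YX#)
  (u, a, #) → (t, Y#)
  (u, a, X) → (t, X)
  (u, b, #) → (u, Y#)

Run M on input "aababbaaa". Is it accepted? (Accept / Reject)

(p, aababbaaa, #) ⊢ (t, ababbaaa, Y#) ⊢ (p, babbaaa, #) ⊢ (t, abbaaa, YY#) ⊢ (p, bbaaa, Y#) ⊢ (t, bbaaa, YY#)
No transition applies at (t, bbaaa, YY#); input not fully consumed.

Reject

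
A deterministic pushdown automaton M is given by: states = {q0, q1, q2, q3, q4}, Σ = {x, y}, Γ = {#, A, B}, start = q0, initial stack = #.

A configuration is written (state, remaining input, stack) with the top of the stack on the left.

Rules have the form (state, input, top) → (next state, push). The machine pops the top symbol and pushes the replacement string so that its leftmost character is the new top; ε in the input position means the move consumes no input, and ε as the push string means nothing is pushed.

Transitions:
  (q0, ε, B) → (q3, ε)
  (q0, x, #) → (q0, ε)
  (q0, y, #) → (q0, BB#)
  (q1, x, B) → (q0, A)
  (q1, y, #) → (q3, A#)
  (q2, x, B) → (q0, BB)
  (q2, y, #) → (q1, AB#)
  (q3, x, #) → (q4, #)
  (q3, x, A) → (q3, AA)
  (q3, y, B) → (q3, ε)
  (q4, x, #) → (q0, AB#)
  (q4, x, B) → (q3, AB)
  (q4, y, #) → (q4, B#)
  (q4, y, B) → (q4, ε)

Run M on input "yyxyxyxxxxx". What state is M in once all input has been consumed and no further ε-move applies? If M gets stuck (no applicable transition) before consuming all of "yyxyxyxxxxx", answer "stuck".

(q0, yyxyxyxxxxx, #) ⊢ (q0, yxyxyxxxxx, BB#) ⊢ (q3, yxyxyxxxxx, B#) ⊢ (q3, xyxyxxxxx, #) ⊢ (q4, yxyxxxxx, #) ⊢ (q4, xyxxxxx, B#) ⊢ (q3, yxxxxx, AB#)
No transition for (q3, y, top A); M blocks with input yxxxxx remaining.

stuck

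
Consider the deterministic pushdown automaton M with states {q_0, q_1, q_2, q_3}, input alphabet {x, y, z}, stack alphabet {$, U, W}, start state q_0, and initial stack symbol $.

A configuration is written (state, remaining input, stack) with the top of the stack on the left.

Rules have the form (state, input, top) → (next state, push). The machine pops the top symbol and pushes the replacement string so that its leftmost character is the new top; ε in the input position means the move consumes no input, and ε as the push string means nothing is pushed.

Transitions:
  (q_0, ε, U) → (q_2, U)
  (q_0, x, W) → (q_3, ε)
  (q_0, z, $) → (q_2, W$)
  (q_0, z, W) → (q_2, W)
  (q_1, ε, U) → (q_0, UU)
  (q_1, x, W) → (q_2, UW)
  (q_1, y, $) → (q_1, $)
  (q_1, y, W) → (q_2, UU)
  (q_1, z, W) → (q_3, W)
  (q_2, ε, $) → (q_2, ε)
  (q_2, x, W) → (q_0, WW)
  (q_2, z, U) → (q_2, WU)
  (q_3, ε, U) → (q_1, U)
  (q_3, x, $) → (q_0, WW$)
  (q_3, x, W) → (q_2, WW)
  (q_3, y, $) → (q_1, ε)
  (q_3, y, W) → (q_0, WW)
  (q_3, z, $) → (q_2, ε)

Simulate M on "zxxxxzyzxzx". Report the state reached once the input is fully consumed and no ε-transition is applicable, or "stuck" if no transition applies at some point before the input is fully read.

stuck

(q_0, zxxxxzyzxzx, $)
  read z, top $: go to q_2, push W$ → (q_2, xxxxzyzxzx, W$)
  read x, top W: go to q_0, push WW → (q_0, xxxzyzxzx, WW$)
  read x, top W: go to q_3, push ε → (q_3, xxzyzxzx, W$)
  read x, top W: go to q_2, push WW → (q_2, xzyzxzx, WW$)
  read x, top W: go to q_0, push WW → (q_0, zyzxzx, WWW$)
  read z, top W: go to q_2, push W → (q_2, yzxzx, WWW$)
No transition for (q_2, y, top W); M blocks with input yzxzx remaining.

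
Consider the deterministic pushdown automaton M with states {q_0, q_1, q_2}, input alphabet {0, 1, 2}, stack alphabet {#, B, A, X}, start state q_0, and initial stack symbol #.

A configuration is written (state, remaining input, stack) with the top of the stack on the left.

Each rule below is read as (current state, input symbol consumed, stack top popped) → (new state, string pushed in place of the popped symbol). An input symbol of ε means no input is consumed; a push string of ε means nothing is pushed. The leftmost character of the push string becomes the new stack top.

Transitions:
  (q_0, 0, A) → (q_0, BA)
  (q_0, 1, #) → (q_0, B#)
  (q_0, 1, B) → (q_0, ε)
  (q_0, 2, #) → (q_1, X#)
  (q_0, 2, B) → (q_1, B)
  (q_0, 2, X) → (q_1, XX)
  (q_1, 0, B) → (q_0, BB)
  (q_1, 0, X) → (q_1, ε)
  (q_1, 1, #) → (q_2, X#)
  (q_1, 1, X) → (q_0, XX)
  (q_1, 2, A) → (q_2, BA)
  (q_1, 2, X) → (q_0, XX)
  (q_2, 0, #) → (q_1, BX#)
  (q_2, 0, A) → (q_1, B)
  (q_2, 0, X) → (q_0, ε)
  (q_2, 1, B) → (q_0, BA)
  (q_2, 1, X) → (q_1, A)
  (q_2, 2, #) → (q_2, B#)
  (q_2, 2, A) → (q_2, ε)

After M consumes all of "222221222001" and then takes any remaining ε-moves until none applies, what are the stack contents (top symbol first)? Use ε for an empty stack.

(q_0, 222221222001, #)
  read 2, top #: go to q_1, push X# → (q_1, 22221222001, X#)
  read 2, top X: go to q_0, push XX → (q_0, 2221222001, XX#)
  read 2, top X: go to q_1, push XX → (q_1, 221222001, XXX#)
  read 2, top X: go to q_0, push XX → (q_0, 21222001, XXXX#)
  read 2, top X: go to q_1, push XX → (q_1, 1222001, XXXXX#)
  read 1, top X: go to q_0, push XX → (q_0, 222001, XXXXXX#)
  read 2, top X: go to q_1, push XX → (q_1, 22001, XXXXXXX#)
  read 2, top X: go to q_0, push XX → (q_0, 2001, XXXXXXXX#)
  read 2, top X: go to q_1, push XX → (q_1, 001, XXXXXXXXX#)
  read 0, top X: go to q_1, push ε → (q_1, 01, XXXXXXXX#)
  read 0, top X: go to q_1, push ε → (q_1, 1, XXXXXXX#)
  read 1, top X: go to q_0, push XX → (q_0, ε, XXXXXXXX#)
All input consumed in state q_0 with stack XXXXXXXX#.

XXXXXXXX#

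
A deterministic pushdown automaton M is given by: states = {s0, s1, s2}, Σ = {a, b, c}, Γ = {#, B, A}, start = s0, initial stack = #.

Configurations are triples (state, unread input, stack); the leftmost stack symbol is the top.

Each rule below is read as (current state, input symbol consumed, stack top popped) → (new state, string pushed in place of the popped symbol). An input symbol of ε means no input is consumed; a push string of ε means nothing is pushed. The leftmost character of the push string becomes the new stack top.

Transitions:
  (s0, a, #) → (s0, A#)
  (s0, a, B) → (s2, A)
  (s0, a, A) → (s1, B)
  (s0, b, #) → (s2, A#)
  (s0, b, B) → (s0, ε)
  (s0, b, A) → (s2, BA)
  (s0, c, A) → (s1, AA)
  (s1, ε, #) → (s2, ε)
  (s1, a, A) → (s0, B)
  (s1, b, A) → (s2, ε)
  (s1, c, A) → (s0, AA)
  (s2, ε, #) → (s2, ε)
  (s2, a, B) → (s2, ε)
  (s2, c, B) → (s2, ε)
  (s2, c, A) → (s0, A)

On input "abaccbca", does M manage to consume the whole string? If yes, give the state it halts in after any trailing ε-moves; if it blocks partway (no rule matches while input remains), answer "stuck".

(s0, abaccbca, #)
  read a, top #: go to s0, push A# → (s0, baccbca, A#)
  read b, top A: go to s2, push BA → (s2, accbca, BA#)
  read a, top B: go to s2, push ε → (s2, ccbca, A#)
  read c, top A: go to s0, push A → (s0, cbca, A#)
  read c, top A: go to s1, push AA → (s1, bca, AA#)
  read b, top A: go to s2, push ε → (s2, ca, A#)
  read c, top A: go to s0, push A → (s0, a, A#)
  read a, top A: go to s1, push B → (s1, ε, B#)
All input consumed; M is in state s1.

s1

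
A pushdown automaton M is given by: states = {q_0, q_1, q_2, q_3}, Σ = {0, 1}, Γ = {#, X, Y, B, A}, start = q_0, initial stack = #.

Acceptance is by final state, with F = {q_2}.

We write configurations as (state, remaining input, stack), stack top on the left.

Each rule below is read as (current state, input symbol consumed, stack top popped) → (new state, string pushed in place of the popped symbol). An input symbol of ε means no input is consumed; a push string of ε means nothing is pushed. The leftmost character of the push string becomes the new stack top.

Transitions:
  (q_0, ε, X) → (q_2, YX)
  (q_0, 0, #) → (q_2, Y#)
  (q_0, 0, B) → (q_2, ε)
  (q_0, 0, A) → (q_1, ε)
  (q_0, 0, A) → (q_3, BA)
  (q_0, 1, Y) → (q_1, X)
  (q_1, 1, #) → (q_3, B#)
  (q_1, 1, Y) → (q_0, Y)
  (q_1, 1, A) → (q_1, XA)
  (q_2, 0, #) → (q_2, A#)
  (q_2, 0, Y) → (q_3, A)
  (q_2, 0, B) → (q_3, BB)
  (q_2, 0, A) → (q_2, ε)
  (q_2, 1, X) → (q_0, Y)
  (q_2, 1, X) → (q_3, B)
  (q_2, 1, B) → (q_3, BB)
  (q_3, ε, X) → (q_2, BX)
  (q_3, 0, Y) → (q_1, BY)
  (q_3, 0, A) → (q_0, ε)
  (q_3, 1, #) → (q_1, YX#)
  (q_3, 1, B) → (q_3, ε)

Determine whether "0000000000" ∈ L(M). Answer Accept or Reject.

One accepting computation: (q_0, 0000000000, #) ⊢ (q_2, 000000000, Y#) ⊢ (q_3, 00000000, A#) ⊢ (q_0, 0000000, #) ⊢ (q_2, 000000, Y#) ⊢ (q_3, 00000, A#) ⊢ (q_0, 0000, #) ⊢ (q_2, 000, Y#) ⊢ (q_3, 00, A#) ⊢ (q_0, 0, #) ⊢ (q_2, ε, Y#)
All input consumed and state q_2 ∈ F.

Accept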